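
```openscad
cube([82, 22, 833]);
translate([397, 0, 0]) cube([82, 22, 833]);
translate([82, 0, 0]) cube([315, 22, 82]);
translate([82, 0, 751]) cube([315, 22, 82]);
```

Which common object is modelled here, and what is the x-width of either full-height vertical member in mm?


A picture frame. The border width is 82 mm.

Four thin pieces enclosing a rectangular opening — a picture frame. The two full-height stiles are 833 mm tall; the top rail sits at z = 751 and is 82 mm tall, so the border above the opening is 833 − 751 = 82 mm, matching the stile x-width.


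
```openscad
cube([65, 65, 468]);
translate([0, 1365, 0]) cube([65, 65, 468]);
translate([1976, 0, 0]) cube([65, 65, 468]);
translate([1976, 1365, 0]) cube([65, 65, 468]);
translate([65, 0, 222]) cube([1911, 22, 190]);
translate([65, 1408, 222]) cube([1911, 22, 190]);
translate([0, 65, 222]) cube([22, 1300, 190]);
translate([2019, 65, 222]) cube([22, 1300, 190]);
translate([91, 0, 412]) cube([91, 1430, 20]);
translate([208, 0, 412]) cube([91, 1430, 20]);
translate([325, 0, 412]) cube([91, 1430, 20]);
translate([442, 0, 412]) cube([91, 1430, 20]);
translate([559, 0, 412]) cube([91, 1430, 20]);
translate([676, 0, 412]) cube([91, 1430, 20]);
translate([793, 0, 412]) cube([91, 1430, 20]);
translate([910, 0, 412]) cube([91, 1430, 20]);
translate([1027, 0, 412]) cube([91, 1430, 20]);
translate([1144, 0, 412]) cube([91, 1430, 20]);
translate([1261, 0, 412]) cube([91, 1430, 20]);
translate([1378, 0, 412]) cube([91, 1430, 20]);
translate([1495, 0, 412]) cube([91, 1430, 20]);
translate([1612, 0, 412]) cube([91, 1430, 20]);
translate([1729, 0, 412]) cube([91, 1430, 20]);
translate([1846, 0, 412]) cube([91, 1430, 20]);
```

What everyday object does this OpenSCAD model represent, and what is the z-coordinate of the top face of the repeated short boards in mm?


A bed frame. The slat-top height is 432 mm.

Four posts, four rails, and a row of slats — a bed frame. Slats sit on the rails at z = 222 + 190 = 412; with slat thickness 20, the top is 432 mm.


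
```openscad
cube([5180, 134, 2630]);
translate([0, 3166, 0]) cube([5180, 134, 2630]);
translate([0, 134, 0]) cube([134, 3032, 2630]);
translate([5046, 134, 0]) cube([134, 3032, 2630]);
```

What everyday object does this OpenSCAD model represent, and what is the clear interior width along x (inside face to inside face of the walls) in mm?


A house (or room) frame. The interior width is 4912 mm.

Four 2630 mm walls enclosing a rectangle with no floor or roof — a room or house frame. Outside width is 5180 mm and wall thickness is 134 mm, so the interior width is 5180 − 2 × 134 = 4912 mm.


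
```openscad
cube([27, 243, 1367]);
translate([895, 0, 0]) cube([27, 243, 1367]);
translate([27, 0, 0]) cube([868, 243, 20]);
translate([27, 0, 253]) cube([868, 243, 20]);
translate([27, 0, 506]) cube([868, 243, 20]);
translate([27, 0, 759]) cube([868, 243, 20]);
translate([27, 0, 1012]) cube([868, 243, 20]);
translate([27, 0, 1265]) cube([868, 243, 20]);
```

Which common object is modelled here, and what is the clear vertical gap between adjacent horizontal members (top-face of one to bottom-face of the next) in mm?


A bookshelf. The clear shelf gap is 233 mm.

Two tall side panels with 6 horizontal boards between them — a bookshelf. The first two shelf undersides are at z = 0 and z = 253; with shelf thickness 20, the clear gap is 253 − 0 − 20 = 233 mm.


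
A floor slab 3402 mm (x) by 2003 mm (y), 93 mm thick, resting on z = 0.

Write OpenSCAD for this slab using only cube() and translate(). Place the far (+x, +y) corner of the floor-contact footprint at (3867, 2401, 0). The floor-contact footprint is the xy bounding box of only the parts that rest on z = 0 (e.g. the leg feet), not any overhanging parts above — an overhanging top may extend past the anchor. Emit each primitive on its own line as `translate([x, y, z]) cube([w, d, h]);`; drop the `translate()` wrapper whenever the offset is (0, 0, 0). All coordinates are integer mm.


translate([465, 398, 0]) cube([3402, 2003, 93]);


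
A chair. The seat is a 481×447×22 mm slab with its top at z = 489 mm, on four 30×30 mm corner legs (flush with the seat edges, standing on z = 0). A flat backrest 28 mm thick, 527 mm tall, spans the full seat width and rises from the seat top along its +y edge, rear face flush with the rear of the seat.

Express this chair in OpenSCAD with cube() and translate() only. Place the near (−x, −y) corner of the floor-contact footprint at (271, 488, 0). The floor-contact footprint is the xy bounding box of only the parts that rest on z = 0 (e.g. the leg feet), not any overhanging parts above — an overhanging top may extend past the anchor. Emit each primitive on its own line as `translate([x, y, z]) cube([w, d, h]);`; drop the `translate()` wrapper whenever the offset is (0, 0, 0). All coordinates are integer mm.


translate([271, 488, 467]) cube([481, 447, 22]);
translate([271, 488, 0]) cube([30, 30, 467]);
translate([722, 488, 0]) cube([30, 30, 467]);
translate([271, 905, 0]) cube([30, 30, 467]);
translate([722, 905, 0]) cube([30, 30, 467]);
translate([271, 907, 489]) cube([481, 28, 527]);


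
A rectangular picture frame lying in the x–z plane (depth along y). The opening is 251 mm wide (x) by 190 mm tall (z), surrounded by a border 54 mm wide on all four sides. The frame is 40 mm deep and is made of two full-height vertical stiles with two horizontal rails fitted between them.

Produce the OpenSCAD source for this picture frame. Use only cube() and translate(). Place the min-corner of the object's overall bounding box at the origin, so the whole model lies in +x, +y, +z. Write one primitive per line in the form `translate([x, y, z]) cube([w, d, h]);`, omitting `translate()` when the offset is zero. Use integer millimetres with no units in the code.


cube([54, 40, 298]);
translate([305, 0, 0]) cube([54, 40, 298]);
translate([54, 0, 0]) cube([251, 40, 54]);
translate([54, 0, 244]) cube([251, 40, 54]);


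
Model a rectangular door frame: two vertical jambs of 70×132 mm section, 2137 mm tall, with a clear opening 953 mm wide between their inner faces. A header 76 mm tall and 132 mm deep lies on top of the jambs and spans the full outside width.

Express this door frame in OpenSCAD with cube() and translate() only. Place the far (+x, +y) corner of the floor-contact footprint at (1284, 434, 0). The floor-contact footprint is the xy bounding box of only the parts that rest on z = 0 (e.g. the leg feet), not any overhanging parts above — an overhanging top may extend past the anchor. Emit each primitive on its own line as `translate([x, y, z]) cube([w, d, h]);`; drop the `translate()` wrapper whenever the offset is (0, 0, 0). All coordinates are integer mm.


translate([191, 302, 0]) cube([70, 132, 2137]);
translate([1214, 302, 0]) cube([70, 132, 2137]);
translate([191, 302, 2137]) cube([1093, 132, 76]);


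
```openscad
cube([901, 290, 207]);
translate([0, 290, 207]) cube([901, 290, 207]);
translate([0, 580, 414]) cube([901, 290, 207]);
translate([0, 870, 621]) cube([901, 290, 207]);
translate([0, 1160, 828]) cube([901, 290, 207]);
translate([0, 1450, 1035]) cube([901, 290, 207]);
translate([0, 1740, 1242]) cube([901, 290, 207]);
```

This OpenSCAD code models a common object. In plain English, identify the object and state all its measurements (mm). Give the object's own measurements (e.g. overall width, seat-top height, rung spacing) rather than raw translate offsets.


A straight staircase of 7 solid steps. Each step is 901 mm wide (x), 290 mm deep (y, the going) and 207 mm tall (the rise). The first step rests on the floor; each subsequent step sits one going further in +y and one rise higher in +z, directly behind and above the previous step with no overlap.


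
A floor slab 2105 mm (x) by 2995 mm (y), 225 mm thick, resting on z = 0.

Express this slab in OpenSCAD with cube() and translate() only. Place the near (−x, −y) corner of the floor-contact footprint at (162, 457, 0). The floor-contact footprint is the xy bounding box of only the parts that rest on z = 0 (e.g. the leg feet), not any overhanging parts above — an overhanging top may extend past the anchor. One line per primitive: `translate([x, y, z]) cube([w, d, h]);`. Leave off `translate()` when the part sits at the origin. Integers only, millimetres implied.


translate([162, 457, 0]) cube([2105, 2995, 225]);


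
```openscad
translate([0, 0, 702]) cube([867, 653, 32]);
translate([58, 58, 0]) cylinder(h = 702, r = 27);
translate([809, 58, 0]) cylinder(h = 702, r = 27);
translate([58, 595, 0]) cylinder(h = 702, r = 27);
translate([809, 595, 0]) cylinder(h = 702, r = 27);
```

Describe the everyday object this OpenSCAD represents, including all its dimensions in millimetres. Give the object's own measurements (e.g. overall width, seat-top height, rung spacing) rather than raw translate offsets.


A table: top 867 mm (x) × 653 mm (y), 32 mm thick, upper face at z = 734 mm, on four round legs of 54 mm diameter, each leg's bounding box inset 31 mm from the nearest pair of top edges from z = 0 to the bottom of the top.


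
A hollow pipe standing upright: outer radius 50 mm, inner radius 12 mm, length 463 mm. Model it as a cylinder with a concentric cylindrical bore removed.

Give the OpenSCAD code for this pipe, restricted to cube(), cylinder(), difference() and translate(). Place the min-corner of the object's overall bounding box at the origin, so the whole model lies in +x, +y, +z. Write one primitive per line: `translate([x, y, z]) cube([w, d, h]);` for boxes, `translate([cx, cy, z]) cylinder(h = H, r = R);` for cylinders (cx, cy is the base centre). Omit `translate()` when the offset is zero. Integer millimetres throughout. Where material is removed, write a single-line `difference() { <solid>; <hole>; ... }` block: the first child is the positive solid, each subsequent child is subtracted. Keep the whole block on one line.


difference() { translate([50, 50, 0]) cylinder(h = 463, r = 50); translate([50, 50, 0]) cylinder(h = 463, r = 12); }


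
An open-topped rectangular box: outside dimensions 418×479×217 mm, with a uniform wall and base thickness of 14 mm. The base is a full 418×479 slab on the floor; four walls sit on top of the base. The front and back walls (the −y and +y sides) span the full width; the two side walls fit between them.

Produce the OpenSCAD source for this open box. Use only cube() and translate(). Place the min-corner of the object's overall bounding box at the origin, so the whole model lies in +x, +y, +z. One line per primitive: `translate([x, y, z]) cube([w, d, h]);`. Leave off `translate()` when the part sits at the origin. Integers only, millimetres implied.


cube([418, 479, 14]);
translate([0, 0, 14]) cube([418, 14, 203]);
translate([0, 465, 14]) cube([418, 14, 203]);
translate([0, 14, 14]) cube([14, 451, 203]);
translate([404, 14, 14]) cube([14, 451, 203]);


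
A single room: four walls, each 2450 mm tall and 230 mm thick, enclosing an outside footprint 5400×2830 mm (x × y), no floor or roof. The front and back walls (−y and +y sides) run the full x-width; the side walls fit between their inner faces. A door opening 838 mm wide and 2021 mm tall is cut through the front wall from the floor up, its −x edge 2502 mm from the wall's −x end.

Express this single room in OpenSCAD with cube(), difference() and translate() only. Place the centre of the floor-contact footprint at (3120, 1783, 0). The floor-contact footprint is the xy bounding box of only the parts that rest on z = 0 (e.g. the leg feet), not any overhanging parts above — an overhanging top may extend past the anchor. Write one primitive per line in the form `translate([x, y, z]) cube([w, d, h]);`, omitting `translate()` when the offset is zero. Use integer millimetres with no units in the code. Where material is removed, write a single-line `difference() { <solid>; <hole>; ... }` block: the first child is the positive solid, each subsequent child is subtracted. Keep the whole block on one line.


difference() { translate([420, 368, 0]) cube([5400, 230, 2450]); translate([2922, 368, 0]) cube([838, 230, 2021]); }
translate([420, 2968, 0]) cube([5400, 230, 2450]);
translate([420, 598, 0]) cube([230, 2370, 2450]);
translate([5590, 598, 0]) cube([230, 2370, 2450]);


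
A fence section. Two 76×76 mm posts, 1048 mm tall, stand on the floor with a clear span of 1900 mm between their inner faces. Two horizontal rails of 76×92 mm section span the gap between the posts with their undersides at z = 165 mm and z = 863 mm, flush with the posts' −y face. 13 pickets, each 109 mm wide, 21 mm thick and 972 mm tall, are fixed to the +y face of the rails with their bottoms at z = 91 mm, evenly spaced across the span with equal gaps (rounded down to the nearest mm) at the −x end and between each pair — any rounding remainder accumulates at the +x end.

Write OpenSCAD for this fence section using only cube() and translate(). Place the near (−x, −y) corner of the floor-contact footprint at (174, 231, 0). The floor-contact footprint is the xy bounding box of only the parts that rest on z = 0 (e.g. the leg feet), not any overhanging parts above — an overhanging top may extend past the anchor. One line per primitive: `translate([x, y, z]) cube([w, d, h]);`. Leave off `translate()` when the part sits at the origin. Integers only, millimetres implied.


translate([174, 231, 0]) cube([76, 76, 1048]);
translate([2150, 231, 0]) cube([76, 76, 1048]);
translate([250, 231, 165]) cube([1900, 76, 92]);
translate([250, 231, 863]) cube([1900, 76, 92]);
translate([284, 307, 91]) cube([109, 21, 972]);
translate([427, 307, 91]) cube([109, 21, 972]);
translate([570, 307, 91]) cube([109, 21, 972]);
translate([713, 307, 91]) cube([109, 21, 972]);
translate([856, 307, 91]) cube([109, 21, 972]);
translate([999, 307, 91]) cube([109, 21, 972]);
translate([1142, 307, 91]) cube([109, 21, 972]);
translate([1285, 307, 91]) cube([109, 21, 972]);
translate([1428, 307, 91]) cube([109, 21, 972]);
translate([1571, 307, 91]) cube([109, 21, 972]);
translate([1714, 307, 91]) cube([109, 21, 972]);
translate([1857, 307, 91]) cube([109, 21, 972]);
translate([2000, 307, 91]) cube([109, 21, 972]);


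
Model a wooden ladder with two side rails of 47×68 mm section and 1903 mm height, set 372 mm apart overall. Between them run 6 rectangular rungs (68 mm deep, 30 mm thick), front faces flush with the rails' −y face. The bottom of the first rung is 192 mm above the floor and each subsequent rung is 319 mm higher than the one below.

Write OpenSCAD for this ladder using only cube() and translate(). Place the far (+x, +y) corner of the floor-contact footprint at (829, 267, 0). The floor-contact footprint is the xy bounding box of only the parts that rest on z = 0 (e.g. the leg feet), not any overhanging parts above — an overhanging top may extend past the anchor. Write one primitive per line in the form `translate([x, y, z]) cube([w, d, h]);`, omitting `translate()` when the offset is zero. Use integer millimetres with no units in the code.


// rung span = 372 - 2*47 = 278
// rung[k] z = 192 + k*319
translate([457, 199, 0]) cube([47, 68, 1903]);
translate([782, 199, 0]) cube([47, 68, 1903]);
translate([504, 199, 192]) cube([278, 68, 30]);
translate([504, 199, 511]) cube([278, 68, 30]);
translate([504, 199, 830]) cube([278, 68, 30]);
translate([504, 199, 1149]) cube([278, 68, 30]);
translate([504, 199, 1468]) cube([278, 68, 30]);
translate([504, 199, 1787]) cube([278, 68, 30]);


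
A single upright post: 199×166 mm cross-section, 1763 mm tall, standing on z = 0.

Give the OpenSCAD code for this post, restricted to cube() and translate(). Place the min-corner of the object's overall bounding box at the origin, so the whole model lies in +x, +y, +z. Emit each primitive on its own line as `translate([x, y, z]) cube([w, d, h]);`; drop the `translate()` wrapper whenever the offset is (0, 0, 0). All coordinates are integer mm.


cube([199, 166, 1763]);


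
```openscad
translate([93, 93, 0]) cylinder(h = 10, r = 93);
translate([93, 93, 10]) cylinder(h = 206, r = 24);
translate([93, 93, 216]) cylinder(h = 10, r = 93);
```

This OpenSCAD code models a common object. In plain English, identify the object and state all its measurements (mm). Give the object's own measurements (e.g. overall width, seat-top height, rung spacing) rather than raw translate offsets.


A spool: two coaxial disc flanges of radius 93 mm and thickness 10 mm, joined by a core cylinder of radius 24 mm and height 206 mm. The lower flange rests on z = 0 and the three cylinders share a vertical axis.


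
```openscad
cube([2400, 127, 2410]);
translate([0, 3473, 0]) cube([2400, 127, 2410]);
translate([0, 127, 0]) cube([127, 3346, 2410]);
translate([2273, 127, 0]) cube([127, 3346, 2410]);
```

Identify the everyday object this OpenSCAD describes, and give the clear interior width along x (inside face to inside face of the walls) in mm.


A house (or room) frame. The interior width is 2146 mm.

Four 2410 mm walls enclosing a rectangle with no floor or roof — a room or house frame. Outside width is 2400 mm and wall thickness is 127 mm, so the interior width is 2400 − 2 × 127 = 2146 mm.


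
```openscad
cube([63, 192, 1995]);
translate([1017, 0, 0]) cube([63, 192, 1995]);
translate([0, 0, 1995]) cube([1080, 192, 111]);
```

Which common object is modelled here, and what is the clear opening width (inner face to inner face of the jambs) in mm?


A door frame. The clear opening width is 954 mm.

Two 1995 mm tall posts with a header on top — a door frame. The left jamb is 63 mm wide at x = 0; the right jamb starts at x = 1017. The clear opening is 1017 − 63 = 954 mm.


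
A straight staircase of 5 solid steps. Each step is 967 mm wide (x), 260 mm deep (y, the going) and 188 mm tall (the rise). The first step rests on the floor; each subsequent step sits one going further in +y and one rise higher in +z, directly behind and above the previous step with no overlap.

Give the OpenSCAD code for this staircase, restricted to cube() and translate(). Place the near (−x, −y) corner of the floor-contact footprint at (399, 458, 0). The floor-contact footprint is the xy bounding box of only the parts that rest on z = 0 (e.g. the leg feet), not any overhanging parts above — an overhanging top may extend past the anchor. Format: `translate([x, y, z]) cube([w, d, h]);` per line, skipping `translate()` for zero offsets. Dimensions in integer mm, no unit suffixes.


translate([399, 458, 0]) cube([967, 260, 188]);
translate([399, 718, 188]) cube([967, 260, 188]);
translate([399, 978, 376]) cube([967, 260, 188]);
translate([399, 1238, 564]) cube([967, 260, 188]);
translate([399, 1498, 752]) cube([967, 260, 188]);


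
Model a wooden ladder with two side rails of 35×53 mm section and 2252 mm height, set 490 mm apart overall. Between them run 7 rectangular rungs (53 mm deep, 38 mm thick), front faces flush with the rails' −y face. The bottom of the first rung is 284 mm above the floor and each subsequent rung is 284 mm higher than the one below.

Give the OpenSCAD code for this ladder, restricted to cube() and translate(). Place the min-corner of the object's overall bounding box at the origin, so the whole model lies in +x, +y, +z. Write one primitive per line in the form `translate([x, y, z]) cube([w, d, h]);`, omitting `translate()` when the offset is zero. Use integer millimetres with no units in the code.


cube([35, 53, 2252]);
translate([455, 0, 0]) cube([35, 53, 2252]);
translate([35, 0, 284]) cube([420, 53, 38]);
translate([35, 0, 568]) cube([420, 53, 38]);
translate([35, 0, 852]) cube([420, 53, 38]);
translate([35, 0, 1136]) cube([420, 53, 38]);
translate([35, 0, 1420]) cube([420, 53, 38]);
translate([35, 0, 1704]) cube([420, 53, 38]);
translate([35, 0, 1988]) cube([420, 53, 38]);


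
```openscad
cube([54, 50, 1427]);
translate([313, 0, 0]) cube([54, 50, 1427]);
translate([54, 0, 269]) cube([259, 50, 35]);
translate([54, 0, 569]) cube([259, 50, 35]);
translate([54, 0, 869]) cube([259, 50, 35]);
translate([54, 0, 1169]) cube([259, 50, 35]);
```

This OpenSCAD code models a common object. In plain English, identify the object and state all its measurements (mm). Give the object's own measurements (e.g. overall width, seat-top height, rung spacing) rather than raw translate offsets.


A straight ladder. Two 54×50 mm vertical rails, 1427 mm tall, stand 367 mm apart (outside-to-outside) with their front faces coplanar on the −y side. 4 rungs, each 50 mm deep and 35 mm tall, span between the inner faces of the rails, front faces flush with the rails. The lowest rung's underside is at z = 269 mm and rungs are spaced 300 mm apart (underside to underside).


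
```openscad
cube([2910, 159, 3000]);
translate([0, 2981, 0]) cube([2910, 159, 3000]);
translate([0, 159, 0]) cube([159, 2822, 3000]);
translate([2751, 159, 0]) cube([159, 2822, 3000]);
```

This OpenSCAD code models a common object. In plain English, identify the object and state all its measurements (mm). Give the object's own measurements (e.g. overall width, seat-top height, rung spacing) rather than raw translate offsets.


The wall frame of a small rectangular building: four walls, each 3000 mm tall and 159 mm thick, enclosing a footprint 2910 mm (x) by 3140 mm (y) outside-to-outside, with no floor or roof. The front and back walls (the −y and +y sides) span the full width; the two side walls fit between them.


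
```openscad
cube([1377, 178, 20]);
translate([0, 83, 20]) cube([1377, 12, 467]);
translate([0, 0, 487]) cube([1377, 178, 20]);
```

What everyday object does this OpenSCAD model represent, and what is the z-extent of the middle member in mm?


An I-beam. The web height is 467 mm.

Two wide flanges with a thin centred web — an I-beam. Overall 507 mm minus two 20 mm flanges gives a web of 507 − 2·20 = 467 mm.


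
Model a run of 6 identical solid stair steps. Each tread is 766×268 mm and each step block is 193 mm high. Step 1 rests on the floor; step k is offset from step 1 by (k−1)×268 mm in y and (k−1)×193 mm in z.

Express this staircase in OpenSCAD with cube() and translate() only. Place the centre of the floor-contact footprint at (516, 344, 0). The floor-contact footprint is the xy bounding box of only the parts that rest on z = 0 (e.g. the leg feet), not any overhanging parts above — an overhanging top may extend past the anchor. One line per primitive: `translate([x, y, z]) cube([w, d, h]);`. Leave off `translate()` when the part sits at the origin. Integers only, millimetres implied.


translate([133, 210, 0]) cube([766, 268, 193]);
translate([133, 478, 193]) cube([766, 268, 193]);
translate([133, 746, 386]) cube([766, 268, 193]);
translate([133, 1014, 579]) cube([766, 268, 193]);
translate([133, 1282, 772]) cube([766, 268, 193]);
translate([133, 1550, 965]) cube([766, 268, 193]);


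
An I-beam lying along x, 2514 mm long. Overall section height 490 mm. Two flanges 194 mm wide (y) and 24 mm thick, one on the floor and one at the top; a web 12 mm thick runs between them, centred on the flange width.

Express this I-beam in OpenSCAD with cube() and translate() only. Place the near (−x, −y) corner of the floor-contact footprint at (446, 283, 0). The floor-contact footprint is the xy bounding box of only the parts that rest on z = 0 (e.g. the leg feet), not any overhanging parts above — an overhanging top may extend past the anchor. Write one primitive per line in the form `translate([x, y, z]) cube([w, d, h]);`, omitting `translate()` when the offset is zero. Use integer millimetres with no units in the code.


translate([446, 283, 0]) cube([2514, 194, 24]);
translate([446, 374, 24]) cube([2514, 12, 442]);
translate([446, 283, 466]) cube([2514, 194, 24]);


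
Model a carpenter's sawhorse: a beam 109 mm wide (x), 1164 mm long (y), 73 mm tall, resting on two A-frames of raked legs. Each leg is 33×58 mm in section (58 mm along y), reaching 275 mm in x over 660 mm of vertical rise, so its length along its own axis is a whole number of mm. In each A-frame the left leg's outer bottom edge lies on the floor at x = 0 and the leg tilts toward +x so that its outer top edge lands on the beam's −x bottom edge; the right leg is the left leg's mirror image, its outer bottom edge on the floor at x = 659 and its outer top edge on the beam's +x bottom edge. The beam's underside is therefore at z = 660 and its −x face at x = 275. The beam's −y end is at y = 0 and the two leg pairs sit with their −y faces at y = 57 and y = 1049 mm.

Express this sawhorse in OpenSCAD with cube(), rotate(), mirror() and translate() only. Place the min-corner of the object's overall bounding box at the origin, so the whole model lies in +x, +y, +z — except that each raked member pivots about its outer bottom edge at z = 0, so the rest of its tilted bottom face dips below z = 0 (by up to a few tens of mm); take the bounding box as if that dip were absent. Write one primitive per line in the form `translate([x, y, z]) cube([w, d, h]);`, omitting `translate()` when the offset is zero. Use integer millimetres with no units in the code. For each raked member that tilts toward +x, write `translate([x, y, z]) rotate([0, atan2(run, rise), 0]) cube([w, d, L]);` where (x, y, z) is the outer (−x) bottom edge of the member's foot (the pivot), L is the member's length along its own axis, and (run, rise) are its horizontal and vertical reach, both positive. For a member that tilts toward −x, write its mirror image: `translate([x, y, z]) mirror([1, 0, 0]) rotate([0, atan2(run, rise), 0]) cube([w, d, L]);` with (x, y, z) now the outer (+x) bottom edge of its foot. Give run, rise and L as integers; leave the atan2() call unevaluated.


// leg length = √(275² + 660²) = 715
// right-leg outer foot x = 2·275 + 109 = 659
// beam min-corner = (275, 0, 660)
translate([275, 0, 660]) cube([109, 1164, 73]);
translate([0, 57, 0]) rotate([0, atan2(275, 660), 0]) cube([33, 58, 715]);
translate([659, 57, 0]) mirror([1, 0, 0]) rotate([0, atan2(275, 660), 0]) cube([33, 58, 715]);
translate([0, 1049, 0]) rotate([0, atan2(275, 660), 0]) cube([33, 58, 715]);
translate([659, 1049, 0]) mirror([1, 0, 0]) rotate([0, atan2(275, 660), 0]) cube([33, 58, 715]);


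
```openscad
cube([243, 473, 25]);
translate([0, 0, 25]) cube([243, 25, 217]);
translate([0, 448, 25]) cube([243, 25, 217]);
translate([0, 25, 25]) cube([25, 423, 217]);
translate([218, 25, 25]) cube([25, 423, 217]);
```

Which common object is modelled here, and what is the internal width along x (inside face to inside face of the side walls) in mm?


An open box. The internal width is 193 mm.

A 243×473 base slab with four walls standing on it — an open box. The base is 243 mm wide and the walls are 25 mm thick, so the internal width is 243 − 2 × 25 = 193 mm.


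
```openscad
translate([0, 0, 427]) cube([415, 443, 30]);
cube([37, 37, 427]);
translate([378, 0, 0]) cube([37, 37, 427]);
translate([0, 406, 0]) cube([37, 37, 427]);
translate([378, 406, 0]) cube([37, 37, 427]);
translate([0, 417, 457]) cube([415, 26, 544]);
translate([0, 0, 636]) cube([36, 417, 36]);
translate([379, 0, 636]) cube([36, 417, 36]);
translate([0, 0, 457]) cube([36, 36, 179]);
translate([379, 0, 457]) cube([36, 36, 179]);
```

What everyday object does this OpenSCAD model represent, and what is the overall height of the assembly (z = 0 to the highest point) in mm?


A chair. The overall height is 1001 mm.

A slab on four corner posts with a tall panel at the back — a chair. The seat slab sits at z = 427 with thickness 30, and the 544 mm backrest starts at the seat top, so the overall height is 427 + 30 + 544 = 1001 mm.


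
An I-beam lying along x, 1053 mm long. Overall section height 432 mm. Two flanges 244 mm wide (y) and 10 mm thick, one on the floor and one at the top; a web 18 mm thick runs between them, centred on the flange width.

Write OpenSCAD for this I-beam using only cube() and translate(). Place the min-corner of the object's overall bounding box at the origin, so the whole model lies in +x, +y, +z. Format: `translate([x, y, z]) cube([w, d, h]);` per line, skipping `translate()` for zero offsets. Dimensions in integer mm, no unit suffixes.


cube([1053, 244, 10]);
translate([0, 113, 10]) cube([1053, 18, 412]);
translate([0, 0, 422]) cube([1053, 244, 10]);


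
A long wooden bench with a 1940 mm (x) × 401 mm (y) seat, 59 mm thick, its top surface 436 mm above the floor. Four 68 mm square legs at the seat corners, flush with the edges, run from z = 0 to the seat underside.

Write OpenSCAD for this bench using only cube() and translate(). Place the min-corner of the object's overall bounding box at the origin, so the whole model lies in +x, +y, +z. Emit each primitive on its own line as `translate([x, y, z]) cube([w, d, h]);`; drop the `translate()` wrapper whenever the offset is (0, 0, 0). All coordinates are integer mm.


// leg_h = 436 − 59 = 377
translate([0, 0, 377]) cube([1940, 401, 59]);
cube([68, 68, 377]);
translate([0, 333, 0]) cube([68, 68, 377]);
translate([1872, 0, 0]) cube([68, 68, 377]);
translate([1872, 333, 0]) cube([68, 68, 377]);


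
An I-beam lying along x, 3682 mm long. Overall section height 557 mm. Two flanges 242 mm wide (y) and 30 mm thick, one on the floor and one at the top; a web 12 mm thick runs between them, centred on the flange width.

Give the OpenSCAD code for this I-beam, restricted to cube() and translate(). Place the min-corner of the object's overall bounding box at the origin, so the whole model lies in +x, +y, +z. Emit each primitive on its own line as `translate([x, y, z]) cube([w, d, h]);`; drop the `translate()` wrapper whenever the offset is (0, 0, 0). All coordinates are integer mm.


cube([3682, 242, 30]);
translate([0, 115, 30]) cube([3682, 12, 497]);
translate([0, 0, 527]) cube([3682, 242, 30]);


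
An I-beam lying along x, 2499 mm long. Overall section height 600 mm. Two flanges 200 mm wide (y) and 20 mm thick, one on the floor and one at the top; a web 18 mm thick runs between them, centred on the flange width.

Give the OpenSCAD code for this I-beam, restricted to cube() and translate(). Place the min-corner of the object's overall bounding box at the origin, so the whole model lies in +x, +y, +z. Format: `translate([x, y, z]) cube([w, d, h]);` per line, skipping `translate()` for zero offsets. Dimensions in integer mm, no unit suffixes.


cube([2499, 200, 20]);
translate([0, 91, 20]) cube([2499, 18, 560]);
translate([0, 0, 580]) cube([2499, 200, 20]);


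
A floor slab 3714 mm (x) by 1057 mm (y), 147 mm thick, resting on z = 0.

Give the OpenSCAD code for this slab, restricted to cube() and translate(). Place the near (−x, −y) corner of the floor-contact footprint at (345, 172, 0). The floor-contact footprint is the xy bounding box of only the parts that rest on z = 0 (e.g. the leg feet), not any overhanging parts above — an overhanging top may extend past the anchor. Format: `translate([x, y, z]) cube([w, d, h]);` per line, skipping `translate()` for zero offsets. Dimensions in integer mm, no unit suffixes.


translate([345, 172, 0]) cube([3714, 1057, 147]);


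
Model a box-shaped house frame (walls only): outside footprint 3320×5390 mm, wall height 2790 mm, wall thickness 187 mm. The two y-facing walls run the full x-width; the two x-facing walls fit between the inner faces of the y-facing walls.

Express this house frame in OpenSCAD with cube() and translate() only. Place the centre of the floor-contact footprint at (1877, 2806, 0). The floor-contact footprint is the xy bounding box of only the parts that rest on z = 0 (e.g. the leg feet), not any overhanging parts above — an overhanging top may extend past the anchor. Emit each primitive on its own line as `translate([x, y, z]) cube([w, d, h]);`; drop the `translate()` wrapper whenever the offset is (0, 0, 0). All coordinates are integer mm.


translate([217, 111, 0]) cube([3320, 187, 2790]);
translate([217, 5314, 0]) cube([3320, 187, 2790]);
translate([217, 298, 0]) cube([187, 5016, 2790]);
translate([3350, 298, 0]) cube([187, 5016, 2790]);


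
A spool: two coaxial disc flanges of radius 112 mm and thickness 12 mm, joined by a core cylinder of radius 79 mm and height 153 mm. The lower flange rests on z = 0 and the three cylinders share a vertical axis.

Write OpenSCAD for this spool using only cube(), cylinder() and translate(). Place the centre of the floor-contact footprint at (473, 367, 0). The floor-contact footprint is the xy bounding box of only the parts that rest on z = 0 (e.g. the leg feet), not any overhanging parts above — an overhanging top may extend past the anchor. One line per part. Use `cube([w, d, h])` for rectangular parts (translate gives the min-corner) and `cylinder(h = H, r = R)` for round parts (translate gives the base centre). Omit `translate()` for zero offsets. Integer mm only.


translate([473, 367, 0]) cylinder(h = 12, r = 112);
translate([473, 367, 12]) cylinder(h = 153, r = 79);
translate([473, 367, 165]) cylinder(h = 12, r = 112);


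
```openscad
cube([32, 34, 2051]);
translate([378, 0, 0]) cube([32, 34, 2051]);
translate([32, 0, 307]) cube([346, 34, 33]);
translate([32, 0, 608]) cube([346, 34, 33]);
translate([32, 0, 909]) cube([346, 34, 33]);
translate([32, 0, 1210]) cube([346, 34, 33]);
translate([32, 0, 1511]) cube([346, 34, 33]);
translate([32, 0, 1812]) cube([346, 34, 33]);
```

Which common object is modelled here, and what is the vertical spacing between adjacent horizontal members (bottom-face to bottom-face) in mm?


A ladder. The rung spacing is 301 mm.

Two tall 32×34 posts with 6 short bars between them — a ladder. Adjacent rungs sit at z = 307 and z = 608, so the spacing is 608 − 307 = 301 mm.


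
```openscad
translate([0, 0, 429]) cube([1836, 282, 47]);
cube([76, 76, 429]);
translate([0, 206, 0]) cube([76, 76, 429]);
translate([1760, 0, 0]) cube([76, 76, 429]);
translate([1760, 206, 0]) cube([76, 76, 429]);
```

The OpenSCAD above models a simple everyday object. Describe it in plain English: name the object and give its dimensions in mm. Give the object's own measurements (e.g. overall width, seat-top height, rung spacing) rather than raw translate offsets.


A bench: a 1836×282 mm seat slab, 47 mm thick, top at z = 476 mm, on four 76×76 mm square legs flush with the seat corners and standing on z = 0.


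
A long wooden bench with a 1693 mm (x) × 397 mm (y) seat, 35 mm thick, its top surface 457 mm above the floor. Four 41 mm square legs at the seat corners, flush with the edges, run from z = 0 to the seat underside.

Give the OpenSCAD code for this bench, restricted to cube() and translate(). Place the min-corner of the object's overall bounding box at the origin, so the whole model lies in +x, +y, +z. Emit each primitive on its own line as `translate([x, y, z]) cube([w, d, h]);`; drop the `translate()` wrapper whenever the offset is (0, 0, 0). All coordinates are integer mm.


translate([0, 0, 422]) cube([1693, 397, 35]);
cube([41, 41, 422]);
translate([0, 356, 0]) cube([41, 41, 422]);
translate([1652, 0, 0]) cube([41, 41, 422]);
translate([1652, 356, 0]) cube([41, 41, 422]);


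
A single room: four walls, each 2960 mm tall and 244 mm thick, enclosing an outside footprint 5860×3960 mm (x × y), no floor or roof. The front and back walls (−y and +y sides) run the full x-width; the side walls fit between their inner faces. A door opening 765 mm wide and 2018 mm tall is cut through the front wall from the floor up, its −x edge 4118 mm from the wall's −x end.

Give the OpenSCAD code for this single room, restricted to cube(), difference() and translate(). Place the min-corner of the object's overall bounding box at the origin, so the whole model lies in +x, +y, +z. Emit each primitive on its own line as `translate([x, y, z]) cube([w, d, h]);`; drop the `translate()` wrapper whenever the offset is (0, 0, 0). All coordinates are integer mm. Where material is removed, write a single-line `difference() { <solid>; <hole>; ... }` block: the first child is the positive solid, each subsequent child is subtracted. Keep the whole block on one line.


difference() { cube([5860, 244, 2960]); translate([4118, 0, 0]) cube([765, 244, 2018]); }
translate([0, 3716, 0]) cube([5860, 244, 2960]);
translate([0, 244, 0]) cube([244, 3472, 2960]);
translate([5616, 244, 0]) cube([244, 3472, 2960]);


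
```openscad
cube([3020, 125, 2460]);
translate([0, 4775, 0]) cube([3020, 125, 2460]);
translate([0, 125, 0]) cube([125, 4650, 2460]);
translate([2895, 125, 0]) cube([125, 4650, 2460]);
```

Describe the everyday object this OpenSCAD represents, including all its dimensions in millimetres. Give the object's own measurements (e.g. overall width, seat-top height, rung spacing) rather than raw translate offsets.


The wall frame of a small rectangular building: four walls, each 2460 mm tall and 125 mm thick, enclosing a footprint 3020 mm (x) by 4900 mm (y) outside-to-outside, with no floor or roof. The front and back walls (the −y and +y sides) span the full width; the two side walls fit between them.


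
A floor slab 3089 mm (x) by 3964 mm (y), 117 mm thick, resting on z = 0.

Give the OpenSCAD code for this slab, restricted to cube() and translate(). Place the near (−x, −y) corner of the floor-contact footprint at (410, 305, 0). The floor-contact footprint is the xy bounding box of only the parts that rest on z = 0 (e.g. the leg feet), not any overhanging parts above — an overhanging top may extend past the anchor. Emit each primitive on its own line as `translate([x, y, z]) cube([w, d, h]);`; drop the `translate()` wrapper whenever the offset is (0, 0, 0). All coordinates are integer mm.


translate([410, 305, 0]) cube([3089, 3964, 117]);


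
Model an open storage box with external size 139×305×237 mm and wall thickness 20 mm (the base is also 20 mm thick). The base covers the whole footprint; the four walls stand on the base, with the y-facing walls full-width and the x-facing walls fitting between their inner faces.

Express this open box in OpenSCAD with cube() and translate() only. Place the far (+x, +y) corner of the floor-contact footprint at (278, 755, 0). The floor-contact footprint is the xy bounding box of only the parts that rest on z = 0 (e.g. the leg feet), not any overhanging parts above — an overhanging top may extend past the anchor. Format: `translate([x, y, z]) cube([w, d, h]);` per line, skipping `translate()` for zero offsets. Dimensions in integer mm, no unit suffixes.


translate([139, 450, 0]) cube([139, 305, 20]);
translate([139, 450, 20]) cube([139, 20, 217]);
translate([139, 735, 20]) cube([139, 20, 217]);
translate([139, 470, 20]) cube([20, 265, 217]);
translate([258, 470, 20]) cube([20, 265, 217]);


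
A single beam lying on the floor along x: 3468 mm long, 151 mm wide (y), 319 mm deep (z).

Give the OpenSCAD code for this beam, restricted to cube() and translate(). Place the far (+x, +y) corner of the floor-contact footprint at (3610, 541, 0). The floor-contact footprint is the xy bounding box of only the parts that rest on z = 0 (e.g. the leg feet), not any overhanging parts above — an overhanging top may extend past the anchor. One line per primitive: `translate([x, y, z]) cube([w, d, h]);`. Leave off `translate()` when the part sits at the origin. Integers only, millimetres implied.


translate([142, 390, 0]) cube([3468, 151, 319]);


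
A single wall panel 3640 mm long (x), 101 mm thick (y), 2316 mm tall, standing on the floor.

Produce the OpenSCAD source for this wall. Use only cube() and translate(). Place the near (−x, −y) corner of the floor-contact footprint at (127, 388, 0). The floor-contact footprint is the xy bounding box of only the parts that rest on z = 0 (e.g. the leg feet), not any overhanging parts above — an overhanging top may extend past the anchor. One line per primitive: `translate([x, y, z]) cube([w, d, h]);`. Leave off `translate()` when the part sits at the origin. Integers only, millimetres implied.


translate([127, 388, 0]) cube([3640, 101, 2316]);


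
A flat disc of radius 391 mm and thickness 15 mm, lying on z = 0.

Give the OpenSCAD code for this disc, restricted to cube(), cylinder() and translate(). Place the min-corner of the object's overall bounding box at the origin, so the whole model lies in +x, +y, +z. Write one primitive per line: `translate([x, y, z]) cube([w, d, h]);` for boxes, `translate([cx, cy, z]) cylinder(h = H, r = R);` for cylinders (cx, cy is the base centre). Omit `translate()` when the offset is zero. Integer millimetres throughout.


translate([391, 391, 0]) cylinder(h = 15, r = 391);
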